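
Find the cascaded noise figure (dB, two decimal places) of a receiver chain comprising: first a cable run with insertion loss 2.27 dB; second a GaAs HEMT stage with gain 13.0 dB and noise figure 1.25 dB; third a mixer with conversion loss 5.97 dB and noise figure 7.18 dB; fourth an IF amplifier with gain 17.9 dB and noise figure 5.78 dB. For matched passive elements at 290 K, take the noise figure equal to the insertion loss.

Convert to linear (a loss of L dB is a gain of −L dB): F_i = 10^(NF_i/10), G_i = 10^(G_i,dB/10)
  Stage 1: F_1 = 10^(2.27/10) = 1.687, G_1 = 10^(−2.27/10) = 0.5929
  Stage 2: F_2 = 10^(1.25/10) = 1.334, G_2 = 10^(13.0/10) = 19.95
  Stage 3: F_3 = 10^(7.18/10) = 5.224, G_3 = 10^(−5.97/10) = 0.2529
  Stage 4: F_4 = 10^(5.78/10) = 3.784, G_4 = 10^(17.9/10) = 61.66
Friis cascade:
  F = 1.687 + (1.334 − 1)/0.5929 + (5.224 − 1)/11.83 + (3.784 − 1)/2.992 = 3.537
NF = 10 log₁₀(3.537) = 5.49 dB

5.49 dB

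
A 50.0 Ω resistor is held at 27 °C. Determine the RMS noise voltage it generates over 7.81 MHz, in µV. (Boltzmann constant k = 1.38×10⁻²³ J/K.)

2.54 µV

T = 27 °C + 273.15 = 300.15 K
V_n = √(4kTRB)
4kTRB = 4 × 1.38×10⁻²³ × 300.15 × 5.00×10¹ × 7.81×10⁶ = 6.47×10⁻¹² V²
V_n = √(6.47×10⁻¹²) = 2.54×10⁻⁶ V = 2.54 µV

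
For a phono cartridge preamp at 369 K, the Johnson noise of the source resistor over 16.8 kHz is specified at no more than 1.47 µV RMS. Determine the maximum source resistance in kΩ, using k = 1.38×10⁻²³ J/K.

Johnson–Nyquist: V_n = √(4kTRB) ⇒ R = V_n² / (4kTB)
4kTB = 4 × 1.38×10⁻²³ × 369 × 1.68×10⁴ = 3.42×10⁻¹⁶
R = (1.47×10⁻⁶)² / 3.42×10⁻¹⁶ = 6.31×10³ Ω = 6.31 kΩ

6.31 kΩ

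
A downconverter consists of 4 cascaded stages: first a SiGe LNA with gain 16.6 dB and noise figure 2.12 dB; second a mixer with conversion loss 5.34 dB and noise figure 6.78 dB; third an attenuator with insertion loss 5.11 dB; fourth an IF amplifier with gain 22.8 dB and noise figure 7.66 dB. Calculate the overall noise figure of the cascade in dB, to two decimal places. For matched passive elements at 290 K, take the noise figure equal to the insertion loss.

Convert to linear (a loss of L dB is a gain of −L dB): F_i = 10^(NF_i/10), G_i = 10^(G_i,dB/10)
  Stage 1: F_1 = 10^(2.12/10) = 1.629, G_1 = 10^(16.6/10) = 45.71
  Stage 2: F_2 = 10^(6.78/10) = 4.764, G_2 = 10^(−5.34/10) = 0.2924
  Stage 3: F_3 = 10^(5.11/10) = 3.243, G_3 = 10^(−5.11/10) = 0.3083
  Stage 4: F_4 = 10^(7.66/10) = 5.834, G_4 = 10^(22.8/10) = 190.5
Friis cascade:
  F = 1.629 + (4.764 − 1)/45.71 + (3.243 − 1)/13.37 + (5.834 − 1)/4.121 = 3.053
NF = 10 log₁₀(3.053) = 4.85 dB

4.85 dB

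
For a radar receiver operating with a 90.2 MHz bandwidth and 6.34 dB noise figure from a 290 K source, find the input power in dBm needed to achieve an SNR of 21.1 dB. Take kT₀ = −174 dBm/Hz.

Sensitivity = −174 + 10 log₁₀(B) + NF + SNR_min
= −174 + 79.55 + 6.34 + 21.1
= −67.01 dBm → −67.0 dBm

−67.0 dBm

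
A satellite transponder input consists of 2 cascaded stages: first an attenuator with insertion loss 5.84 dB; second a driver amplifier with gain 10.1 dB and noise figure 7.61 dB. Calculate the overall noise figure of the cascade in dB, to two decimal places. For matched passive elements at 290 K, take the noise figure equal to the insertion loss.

13.45 dB

Convert to linear (a loss of L dB is a gain of −L dB): F_i = 10^(NF_i/10), G_i = 10^(G_i,dB/10)
  Stage 1: F_1 = 10^(5.84/10) = 3.837, G_1 = 10^(−5.84/10) = 0.2606
  Stage 2: F_2 = 10^(7.61/10) = 5.768, G_2 = 10^(10.1/10) = 10.23
Friis cascade:
  F = 3.837 + (5.768 − 1)/0.2606 = 22.13
NF = 10 log₁₀(22.13) = 13.45 dB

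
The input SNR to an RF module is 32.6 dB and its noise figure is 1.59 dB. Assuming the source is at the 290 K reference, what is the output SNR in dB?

By definition F = SNR_in/SNR_out, so in dB: SNR_out = SNR_in − NF
SNR_out = 32.6 − 1.59 = 31.01 dB

31.01 dB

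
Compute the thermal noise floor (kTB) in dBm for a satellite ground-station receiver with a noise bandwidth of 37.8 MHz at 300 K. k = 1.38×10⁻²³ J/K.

−98.1 dBm

P_n = kTB = 1.38×10⁻²³ × 300 × 3.78×10⁷ = 1.56×10⁻¹³ W
In dBm: 10 log₁₀(1.56×10⁻¹³ / 10⁻³) = −98.1 dBm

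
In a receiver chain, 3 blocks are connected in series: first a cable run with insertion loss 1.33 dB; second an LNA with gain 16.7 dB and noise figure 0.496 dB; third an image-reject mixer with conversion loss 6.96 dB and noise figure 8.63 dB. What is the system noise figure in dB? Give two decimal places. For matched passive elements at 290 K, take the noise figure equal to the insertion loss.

Convert to linear (a loss of L dB is a gain of −L dB): F_i = 10^(NF_i/10), G_i = 10^(G_i,dB/10)
  Stage 1: F_1 = 10^(1.33/10) = 1.358, G_1 = 10^(−1.33/10) = 0.7362
  Stage 2: F_2 = 10^(0.496/10) = 1.121, G_2 = 10^(16.7/10) = 46.77
  Stage 3: F_3 = 10^(8.63/10) = 7.295, G_3 = 10^(−6.96/10) = 0.2014
Friis cascade:
  F = 1.358 + (1.121 − 1)/0.7362 + (7.295 − 1)/34.43 = 1.705
NF = 10 log₁₀(1.705) = 2.32 dB

2.32 dB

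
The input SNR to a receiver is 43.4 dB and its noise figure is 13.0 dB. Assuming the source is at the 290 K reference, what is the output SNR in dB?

30.4 dB

By definition F = SNR_in/SNR_out, so in dB: SNR_out = SNR_in − NF
SNR_out = 43.4 − 13.0 = 30.4 dB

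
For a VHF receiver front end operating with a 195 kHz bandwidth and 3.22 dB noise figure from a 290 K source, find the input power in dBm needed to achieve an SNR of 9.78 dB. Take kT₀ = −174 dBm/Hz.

−108.1 dBm

Sensitivity = −174 + 10 log₁₀(B) + NF + SNR_min
= −174 + 52.9 + 3.22 + 9.78
= −108.10 dBm → −108.1 dBm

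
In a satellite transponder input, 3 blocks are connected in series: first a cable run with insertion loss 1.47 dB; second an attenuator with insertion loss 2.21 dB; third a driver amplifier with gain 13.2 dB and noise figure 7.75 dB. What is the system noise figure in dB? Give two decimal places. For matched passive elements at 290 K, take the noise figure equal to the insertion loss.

Convert to linear (a loss of L dB is a gain of −L dB): F_i = 10^(NF_i/10), G_i = 10^(G_i,dB/10)
  Stage 1: F_1 = 10^(1.47/10) = 1.403, G_1 = 10^(−1.47/10) = 0.7129
  Stage 2: F_2 = 10^(2.21/10) = 1.663, G_2 = 10^(−2.21/10) = 0.6012
  Stage 3: F_3 = 10^(7.75/10) = 5.957, G_3 = 10^(13.2/10) = 20.89
Friis cascade:
  F = 1.403 + (1.663 − 1)/0.7129 + (5.957 − 1)/0.4285 = 13.90
NF = 10 log₁₀(13.90) = 11.43 dB

11.43 dB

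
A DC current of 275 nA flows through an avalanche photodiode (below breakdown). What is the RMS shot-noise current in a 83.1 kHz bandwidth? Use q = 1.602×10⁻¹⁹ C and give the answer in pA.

I_n = √(2qI·B)
2qI·B = 2 × 1.602×10⁻¹⁹ × 2.75×10⁻⁷ × 8.31×10⁴ = 7.32×10⁻²¹ A²
I_n = √(7.32×10⁻²¹) = 8.56×10⁻¹¹ A = 85.6 pA

85.6 pA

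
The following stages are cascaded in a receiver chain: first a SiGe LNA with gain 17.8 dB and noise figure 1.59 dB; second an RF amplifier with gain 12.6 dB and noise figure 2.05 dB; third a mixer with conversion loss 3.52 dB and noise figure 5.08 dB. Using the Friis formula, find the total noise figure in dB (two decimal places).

Convert to linear (a loss of L dB is a gain of −L dB): F_i = 10^(NF_i/10), G_i = 10^(G_i,dB/10)
  Stage 1: F_1 = 10^(1.59/10) = 1.442, G_1 = 10^(17.8/10) = 60.26
  Stage 2: F_2 = 10^(2.05/10) = 1.603, G_2 = 10^(12.6/10) = 18.20
  Stage 3: F_3 = 10^(5.08/10) = 3.221, G_3 = 10^(−3.52/10) = 0.4446
Friis cascade:
  F = 1.442 + (1.603 − 1)/60.26 + (3.221 − 1)/1096 = 1.454
NF = 10 log₁₀(1.454) = 1.63 dB

1.63 dB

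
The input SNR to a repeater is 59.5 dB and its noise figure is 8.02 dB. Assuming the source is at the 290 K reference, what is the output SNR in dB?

51.48 dB

By definition F = SNR_in/SNR_out, so in dB: SNR_out = SNR_in − NF
SNR_out = 59.5 − 8.02 = 51.48 dB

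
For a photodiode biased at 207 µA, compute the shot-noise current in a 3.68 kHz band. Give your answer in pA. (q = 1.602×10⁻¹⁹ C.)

494 pA

I_n = √(2qI·B)
2qI·B = 2 × 1.602×10⁻¹⁹ × 2.07×10⁻⁴ × 3.68×10³ = 2.44×10⁻¹⁹ A²
I_n = √(2.44×10⁻¹⁹) = 4.94×10⁻¹⁰ A = 494 pA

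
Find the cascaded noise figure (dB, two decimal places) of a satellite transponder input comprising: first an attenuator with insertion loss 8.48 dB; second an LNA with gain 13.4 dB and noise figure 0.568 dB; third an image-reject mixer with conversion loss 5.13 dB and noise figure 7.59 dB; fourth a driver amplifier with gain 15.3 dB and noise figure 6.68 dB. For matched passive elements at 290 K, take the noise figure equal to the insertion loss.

Convert to linear (a loss of L dB is a gain of −L dB): F_i = 10^(NF_i/10), G_i = 10^(G_i,dB/10)
  Stage 1: F_1 = 10^(8.48/10) = 7.047, G_1 = 10^(−8.48/10) = 0.1419
  Stage 2: F_2 = 10^(0.568/10) = 1.140, G_2 = 10^(13.4/10) = 21.88
  Stage 3: F_3 = 10^(7.59/10) = 5.741, G_3 = 10^(−5.13/10) = 0.3069
  Stage 4: F_4 = 10^(6.68/10) = 4.656, G_4 = 10^(15.3/10) = 33.88
Friis cascade:
  F = 7.047 + (1.140 − 1)/0.1419 + (5.741 − 1)/3.105 + (4.656 − 1)/0.9528 = 13.40
NF = 10 log₁₀(13.40) = 11.27 dB

11.27 dB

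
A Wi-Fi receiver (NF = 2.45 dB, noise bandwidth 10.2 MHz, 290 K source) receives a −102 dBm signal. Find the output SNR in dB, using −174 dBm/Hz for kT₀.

−0.5 dB

Noise floor: N = −174 + 10 log₁₀(B) + NF
10 log₁₀(1.02×10⁷) = 70.09 dB
N = −174 + 70.09 + 2.45 = −101.46 dBm
SNR = P_sig − N = −102 − (−101.46) = −0.54 dB → −0.5 dB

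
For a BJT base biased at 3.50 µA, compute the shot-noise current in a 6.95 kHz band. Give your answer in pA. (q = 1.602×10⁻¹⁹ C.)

I_n = √(2qI·B)
2qI·B = 2 × 1.602×10⁻¹⁹ × 3.50×10⁻⁶ × 6.95×10³ = 7.79×10⁻²¹ A²
I_n = √(7.79×10⁻²¹) = 8.83×10⁻¹¹ A = 88.3 pA

88.3 pA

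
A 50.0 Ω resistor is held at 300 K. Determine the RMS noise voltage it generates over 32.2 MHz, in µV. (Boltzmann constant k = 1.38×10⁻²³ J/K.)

5.16 µV

V_n = √(4kTRB)
4kTRB = 4 × 1.38×10⁻²³ × 300 × 5.00×10¹ × 3.22×10⁷ = 2.67×10⁻¹¹ V²
V_n = √(2.67×10⁻¹¹) = 5.16×10⁻⁶ V = 5.16 µV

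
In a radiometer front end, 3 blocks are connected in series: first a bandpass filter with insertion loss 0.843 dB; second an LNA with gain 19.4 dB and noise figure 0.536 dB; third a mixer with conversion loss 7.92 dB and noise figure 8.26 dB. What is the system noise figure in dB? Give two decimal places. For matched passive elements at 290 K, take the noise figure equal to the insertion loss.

Convert to linear (a loss of L dB is a gain of −L dB): F_i = 10^(NF_i/10), G_i = 10^(G_i,dB/10)
  Stage 1: F_1 = 10^(0.843/10) = 1.214, G_1 = 10^(−0.843/10) = 0.8236
  Stage 2: F_2 = 10^(0.536/10) = 1.131, G_2 = 10^(19.4/10) = 87.10
  Stage 3: F_3 = 10^(8.26/10) = 6.699, G_3 = 10^(−7.92/10) = 0.1614
Friis cascade:
  F = 1.214 + (1.131 − 1)/0.8236 + (6.699 − 1)/71.73 = 1.453
NF = 10 log₁₀(1.453) = 1.62 dB

1.62 dB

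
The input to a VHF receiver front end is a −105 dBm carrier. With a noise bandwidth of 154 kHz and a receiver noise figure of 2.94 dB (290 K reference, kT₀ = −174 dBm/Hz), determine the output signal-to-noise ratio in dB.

14.2 dB

Noise floor: N = −174 + 10 log₁₀(B) + NF
10 log₁₀(1.54×10⁵) = 51.88 dB
N = −174 + 51.88 + 2.94 = −119.18 dBm
SNR = P_sig − N = −105 − (−119.18) = 14.18 dB → 14.2 dB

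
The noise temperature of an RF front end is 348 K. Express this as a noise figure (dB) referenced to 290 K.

3.42 dB

F = 1 + T_e/T₀ = 1 + 348/290 = 2.2
NF = 10 log₁₀(2.2) = 3.42 dB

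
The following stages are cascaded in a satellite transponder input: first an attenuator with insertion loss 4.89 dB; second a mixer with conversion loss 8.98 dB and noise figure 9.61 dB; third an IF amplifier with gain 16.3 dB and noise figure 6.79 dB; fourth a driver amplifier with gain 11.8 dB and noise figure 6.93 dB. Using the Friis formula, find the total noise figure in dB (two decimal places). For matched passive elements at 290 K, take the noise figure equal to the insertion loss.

20.88 dB

Convert to linear (a loss of L dB is a gain of −L dB): F_i = 10^(NF_i/10), G_i = 10^(G_i,dB/10)
  Stage 1: F_1 = 10^(4.89/10) = 3.083, G_1 = 10^(−4.89/10) = 0.3243
  Stage 2: F_2 = 10^(9.61/10) = 9.141, G_2 = 10^(−8.98/10) = 0.1265
  Stage 3: F_3 = 10^(6.79/10) = 4.775, G_3 = 10^(16.3/10) = 42.66
  Stage 4: F_4 = 10^(6.93/10) = 4.932, G_4 = 10^(11.8/10) = 15.14
Friis cascade:
  F = 3.083 + (9.141 − 1)/0.3243 + (4.775 − 1)/0.04102 + (4.932 − 1)/1.750 = 122.5
NF = 10 log₁₀(122.5) = 20.88 dB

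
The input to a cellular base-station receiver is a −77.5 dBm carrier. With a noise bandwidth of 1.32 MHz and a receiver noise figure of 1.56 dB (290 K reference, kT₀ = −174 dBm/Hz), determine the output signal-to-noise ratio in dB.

33.7 dB

Noise floor: N = −174 + 10 log₁₀(B) + NF
10 log₁₀(1.32×10⁶) = 61.21 dB
N = −174 + 61.21 + 1.56 = −111.23 dBm
SNR = P_sig − N = −77.5 − (−111.23) = 33.73 dB → 33.7 dB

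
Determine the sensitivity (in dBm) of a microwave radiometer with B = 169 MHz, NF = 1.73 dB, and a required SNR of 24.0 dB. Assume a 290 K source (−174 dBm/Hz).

Sensitivity = −174 + 10 log₁₀(B) + NF + SNR_min
= −174 + 82.28 + 1.73 + 24.0
= −65.99 dBm → −66.0 dBm

−66.0 dBm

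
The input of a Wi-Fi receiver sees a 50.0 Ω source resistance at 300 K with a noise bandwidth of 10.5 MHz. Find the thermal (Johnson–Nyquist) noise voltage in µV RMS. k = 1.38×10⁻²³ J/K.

V_n = √(4kTRB)
4kTRB = 4 × 1.38×10⁻²³ × 300 × 5.00×10¹ × 1.05×10⁷ = 8.69×10⁻¹² V²
V_n = √(8.69×10⁻¹²) = 2.95×10⁻⁶ V = 2.95 µV

2.95 µV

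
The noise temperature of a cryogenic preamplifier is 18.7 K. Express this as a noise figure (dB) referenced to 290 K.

0.271 dB

F = 1 + T_e/T₀ = 1 + 18.7/290 = 1.06448
NF = 10 log₁₀(1.06448) = 0.271 dB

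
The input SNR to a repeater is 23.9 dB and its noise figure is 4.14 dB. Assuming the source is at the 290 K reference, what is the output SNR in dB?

19.76 dB

By definition F = SNR_in/SNR_out, so in dB: SNR_out = SNR_in − NF
SNR_out = 23.9 − 4.14 = 19.76 dB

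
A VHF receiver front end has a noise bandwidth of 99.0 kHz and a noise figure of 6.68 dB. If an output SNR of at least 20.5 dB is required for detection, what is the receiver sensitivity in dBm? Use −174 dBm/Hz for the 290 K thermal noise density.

−96.9 dBm

Sensitivity = −174 + 10 log₁₀(B) + NF + SNR_min
= −174 + 49.96 + 6.68 + 20.5
= −96.86 dBm → −96.9 dBm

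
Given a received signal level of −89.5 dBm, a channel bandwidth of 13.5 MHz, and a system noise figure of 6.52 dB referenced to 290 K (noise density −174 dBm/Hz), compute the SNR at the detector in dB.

6.7 dB

Noise floor: N = −174 + 10 log₁₀(B) + NF
10 log₁₀(1.35×10⁷) = 71.3 dB
N = −174 + 71.3 + 6.52 = −96.18 dBm
SNR = P_sig − N = −89.5 − (−96.18) = 6.68 dB → 6.7 dB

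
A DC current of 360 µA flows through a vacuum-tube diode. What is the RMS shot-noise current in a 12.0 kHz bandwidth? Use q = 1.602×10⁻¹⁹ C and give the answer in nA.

I_n = √(2qI·B)
2qI·B = 2 × 1.602×10⁻¹⁹ × 3.60×10⁻⁴ × 1.20×10⁴ = 1.38×10⁻¹⁸ A²
I_n = √(1.38×10⁻¹⁸) = 1.18×10⁻⁹ A = 1.18 nA

1.18 nA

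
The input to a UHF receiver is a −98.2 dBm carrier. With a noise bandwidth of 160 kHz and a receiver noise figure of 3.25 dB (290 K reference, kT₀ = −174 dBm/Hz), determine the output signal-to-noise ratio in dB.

20.5 dB

Noise floor: N = −174 + 10 log₁₀(B) + NF
10 log₁₀(1.60×10⁵) = 52.04 dB
N = −174 + 52.04 + 3.25 = −118.71 dBm
SNR = P_sig − N = −98.2 − (−118.71) = 20.51 dB → 20.5 dB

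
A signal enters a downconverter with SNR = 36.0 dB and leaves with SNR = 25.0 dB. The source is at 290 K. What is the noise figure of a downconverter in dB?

11.0 dB

NF (dB) = SNR_in(dB) − SNR_out(dB) when the source is at T₀
NF = 36.0 − 25.0 = 11.0 dB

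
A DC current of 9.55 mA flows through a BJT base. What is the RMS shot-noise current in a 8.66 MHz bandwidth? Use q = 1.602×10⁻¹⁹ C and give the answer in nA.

163 nA

I_n = √(2qI·B)
2qI·B = 2 × 1.602×10⁻¹⁹ × 9.55×10⁻³ × 8.66×10⁶ = 2.65×10⁻¹⁴ A²
I_n = √(2.65×10⁻¹⁴) = 1.63×10⁻⁷ A = 163 nA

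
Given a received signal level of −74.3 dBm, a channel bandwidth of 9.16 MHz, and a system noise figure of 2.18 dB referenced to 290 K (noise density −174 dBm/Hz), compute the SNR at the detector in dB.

Noise floor: N = −174 + 10 log₁₀(B) + NF
10 log₁₀(9.16×10⁶) = 69.62 dB
N = −174 + 69.62 + 2.18 = −102.20 dBm
SNR = P_sig − N = −74.3 − (−102.20) = 27.90 dB → 27.9 dB

27.9 dB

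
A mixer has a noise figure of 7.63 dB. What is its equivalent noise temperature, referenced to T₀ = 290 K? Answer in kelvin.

1390 K

F = 10^(7.63/10) = 5.79429
T_e = (F − 1)·T₀ = (5.79429 − 1) × 290 = 1390 K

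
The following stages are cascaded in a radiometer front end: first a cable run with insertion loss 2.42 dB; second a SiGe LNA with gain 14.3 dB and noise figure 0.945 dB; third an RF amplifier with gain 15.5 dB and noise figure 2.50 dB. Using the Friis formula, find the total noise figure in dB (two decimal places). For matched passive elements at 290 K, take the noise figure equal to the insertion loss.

Convert to linear (a loss of L dB is a gain of −L dB): F_i = 10^(NF_i/10), G_i = 10^(G_i,dB/10)
  Stage 1: F_1 = 10^(2.42/10) = 1.746, G_1 = 10^(−2.42/10) = 0.5728
  Stage 2: F_2 = 10^(0.945/10) = 1.243, G_2 = 10^(14.3/10) = 26.92
  Stage 3: F_3 = 10^(2.50/10) = 1.778, G_3 = 10^(15.5/10) = 35.48
Friis cascade:
  F = 1.746 + (1.243 − 1)/0.5728 + (1.778 − 1)/15.42 = 2.221
NF = 10 log₁₀(2.221) = 3.46 dB

3.46 dB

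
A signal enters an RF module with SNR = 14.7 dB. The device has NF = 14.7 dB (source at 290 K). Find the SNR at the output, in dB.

0.0 dB

By definition F = SNR_in/SNR_out, so in dB: SNR_out = SNR_in − NF
SNR_out = 14.7 − 14.7 = 0.0 dB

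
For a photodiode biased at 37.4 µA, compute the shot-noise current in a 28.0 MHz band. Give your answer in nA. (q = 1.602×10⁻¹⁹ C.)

18.3 nA

I_n = √(2qI·B)
2qI·B = 2 × 1.602×10⁻¹⁹ × 3.74×10⁻⁵ × 2.80×10⁷ = 3.36×10⁻¹⁶ A²
I_n = √(3.36×10⁻¹⁶) = 1.83×10⁻⁸ A = 18.3 nA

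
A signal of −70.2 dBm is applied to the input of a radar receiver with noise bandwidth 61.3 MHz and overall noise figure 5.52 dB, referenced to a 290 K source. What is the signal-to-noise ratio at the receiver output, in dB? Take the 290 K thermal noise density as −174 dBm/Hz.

Noise floor: N = −174 + 10 log₁₀(B) + NF
10 log₁₀(6.13×10⁷) = 77.87 dB
N = −174 + 77.87 + 5.52 = −90.61 dBm
SNR = P_sig − N = −70.2 − (−90.61) = 20.41 dB → 20.4 dB

20.4 dB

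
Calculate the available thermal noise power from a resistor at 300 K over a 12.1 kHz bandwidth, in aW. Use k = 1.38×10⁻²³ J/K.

P_n = kTB = 1.38×10⁻²³ × 300 × 1.21×10⁴ = 5.01×10⁻¹⁷ W = 50.1 aW

50.1 aW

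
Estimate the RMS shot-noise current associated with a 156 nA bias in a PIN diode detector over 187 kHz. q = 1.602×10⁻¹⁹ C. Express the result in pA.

I_n = √(2qI·B)
2qI·B = 2 × 1.602×10⁻¹⁹ × 1.56×10⁻⁷ × 1.87×10⁵ = 9.35×10⁻²¹ A²
I_n = √(9.35×10⁻²¹) = 9.67×10⁻¹¹ A = 96.7 pA

96.7 pA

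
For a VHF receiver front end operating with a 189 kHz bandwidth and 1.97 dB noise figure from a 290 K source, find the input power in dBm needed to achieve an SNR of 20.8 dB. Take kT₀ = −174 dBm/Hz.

Sensitivity = −174 + 10 log₁₀(B) + NF + SNR_min
= −174 + 52.76 + 1.97 + 20.8
= −98.47 dBm → −98.5 dBm

−98.5 dBm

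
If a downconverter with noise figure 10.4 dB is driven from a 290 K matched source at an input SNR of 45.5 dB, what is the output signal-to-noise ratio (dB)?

35.1 dB

By definition F = SNR_in/SNR_out, so in dB: SNR_out = SNR_in − NF
SNR_out = 45.5 − 10.4 = 35.1 dB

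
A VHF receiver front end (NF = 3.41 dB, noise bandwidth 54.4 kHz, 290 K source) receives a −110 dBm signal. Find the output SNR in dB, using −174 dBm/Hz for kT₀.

Noise floor: N = −174 + 10 log₁₀(B) + NF
10 log₁₀(5.44×10⁴) = 47.36 dB
N = −174 + 47.36 + 3.41 = −123.23 dBm
SNR = P_sig − N = −110 − (−123.23) = 13.23 dB → 13.2 dB

13.2 dB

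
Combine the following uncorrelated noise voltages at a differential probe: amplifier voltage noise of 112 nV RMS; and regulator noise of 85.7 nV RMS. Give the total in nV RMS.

141 nV

Uncorrelated sources add in power (mean-square): V_tot = √(ΣV_i²)
V_tot = √[(1.12×10⁻⁷)² + (8.57×10⁻⁸)²] = 1.41×10⁻⁷ V = 141 nV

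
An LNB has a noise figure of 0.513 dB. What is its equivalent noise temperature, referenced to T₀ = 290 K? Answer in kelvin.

36.4 K

F = 10^(0.513/10) = 1.12538
T_e = (F − 1)·T₀ = (1.12538 − 1) × 290 = 36.4 K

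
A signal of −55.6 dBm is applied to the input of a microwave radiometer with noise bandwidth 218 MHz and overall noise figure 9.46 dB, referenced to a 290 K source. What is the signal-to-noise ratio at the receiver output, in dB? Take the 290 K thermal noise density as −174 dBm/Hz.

Noise floor: N = −174 + 10 log₁₀(B) + NF
10 log₁₀(2.18×10⁸) = 83.38 dB
N = −174 + 83.38 + 9.46 = −81.16 dBm
SNR = P_sig − N = −55.6 − (−81.16) = 25.56 dB → 25.6 dB

25.6 dB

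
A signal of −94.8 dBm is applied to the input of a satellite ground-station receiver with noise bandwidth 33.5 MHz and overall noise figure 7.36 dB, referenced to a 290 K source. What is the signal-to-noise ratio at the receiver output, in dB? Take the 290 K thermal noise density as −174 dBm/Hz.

−3.4 dB

Noise floor: N = −174 + 10 log₁₀(B) + NF
10 log₁₀(3.35×10⁷) = 75.25 dB
N = −174 + 75.25 + 7.36 = −91.39 dBm
SNR = P_sig − N = −94.8 − (−91.39) = −3.41 dB → −3.4 dB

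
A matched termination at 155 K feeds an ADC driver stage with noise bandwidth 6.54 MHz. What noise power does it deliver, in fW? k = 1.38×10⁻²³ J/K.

P_n = kTB = 1.38×10⁻²³ × 155 × 6.54×10⁶ = 1.40×10⁻¹⁴ W = 14.0 fW

14.0 fW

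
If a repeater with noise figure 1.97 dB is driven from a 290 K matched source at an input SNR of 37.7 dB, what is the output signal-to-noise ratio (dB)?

By definition F = SNR_in/SNR_out, so in dB: SNR_out = SNR_in − NF
SNR_out = 37.7 − 1.97 = 35.73 dB

35.73 dB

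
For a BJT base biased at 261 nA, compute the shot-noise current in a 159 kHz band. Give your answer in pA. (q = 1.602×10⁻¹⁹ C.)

I_n = √(2qI·B)
2qI·B = 2 × 1.602×10⁻¹⁹ × 2.61×10⁻⁷ × 1.59×10⁵ = 1.33×10⁻²⁰ A²
I_n = √(1.33×10⁻²⁰) = 1.15×10⁻¹⁰ A = 115 pA

115 pA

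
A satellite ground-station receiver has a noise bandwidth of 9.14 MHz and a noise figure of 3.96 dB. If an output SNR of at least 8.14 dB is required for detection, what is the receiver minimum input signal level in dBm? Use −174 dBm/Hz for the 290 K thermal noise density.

−92.3 dBm

Sensitivity = −174 + 10 log₁₀(B) + NF + SNR_min
= −174 + 69.61 + 3.96 + 8.14
= −92.29 dBm → −92.3 dBm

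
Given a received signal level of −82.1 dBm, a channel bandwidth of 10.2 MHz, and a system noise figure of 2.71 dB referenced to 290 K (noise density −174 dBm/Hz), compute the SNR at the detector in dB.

19.1 dB

Noise floor: N = −174 + 10 log₁₀(B) + NF
10 log₁₀(1.02×10⁷) = 70.09 dB
N = −174 + 70.09 + 2.71 = −101.20 dBm
SNR = P_sig − N = −82.1 − (−101.20) = 19.10 dB → 19.1 dB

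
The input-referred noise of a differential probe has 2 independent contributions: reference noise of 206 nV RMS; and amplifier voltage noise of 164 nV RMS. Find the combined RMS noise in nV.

Uncorrelated sources add in power (mean-square): V_tot = √(ΣV_i²)
V_tot = √[(2.06×10⁻⁷)² + (1.64×10⁻⁷)²] = 2.63×10⁻⁷ V = 263 nV

263 nV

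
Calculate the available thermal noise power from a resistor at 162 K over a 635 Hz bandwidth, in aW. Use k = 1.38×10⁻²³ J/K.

1.42 aW

P_n = kTB = 1.38×10⁻²³ × 162 × 6.35×10² = 1.42×10⁻¹⁸ W = 1.42 aW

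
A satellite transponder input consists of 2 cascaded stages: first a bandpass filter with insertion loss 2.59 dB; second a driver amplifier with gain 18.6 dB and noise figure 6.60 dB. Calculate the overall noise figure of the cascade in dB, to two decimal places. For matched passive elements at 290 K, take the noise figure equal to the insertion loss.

9.19 dB

Convert to linear (a loss of L dB is a gain of −L dB): F_i = 10^(NF_i/10), G_i = 10^(G_i,dB/10)
  Stage 1: F_1 = 10^(2.59/10) = 1.816, G_1 = 10^(−2.59/10) = 0.5508
  Stage 2: F_2 = 10^(6.60/10) = 4.571, G_2 = 10^(18.6/10) = 72.44
Friis cascade:
  F = 1.816 + (4.571 − 1)/0.5508 = 8.299
NF = 10 log₁₀(8.299) = 9.19 dB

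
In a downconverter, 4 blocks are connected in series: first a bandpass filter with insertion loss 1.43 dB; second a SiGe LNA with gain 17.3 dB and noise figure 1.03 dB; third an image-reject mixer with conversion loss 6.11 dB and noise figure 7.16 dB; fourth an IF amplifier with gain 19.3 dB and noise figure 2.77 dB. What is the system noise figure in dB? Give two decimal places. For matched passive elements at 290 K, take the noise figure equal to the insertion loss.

2.93 dB

Convert to linear (a loss of L dB is a gain of −L dB): F_i = 10^(NF_i/10), G_i = 10^(G_i,dB/10)
  Stage 1: F_1 = 10^(1.43/10) = 1.390, G_1 = 10^(−1.43/10) = 0.7194
  Stage 2: F_2 = 10^(1.03/10) = 1.268, G_2 = 10^(17.3/10) = 53.70
  Stage 3: F_3 = 10^(7.16/10) = 5.200, G_3 = 10^(−6.11/10) = 0.2449
  Stage 4: F_4 = 10^(2.77/10) = 1.892, G_4 = 10^(19.3/10) = 85.11
Friis cascade:
  F = 1.390 + (1.268 − 1)/0.7194 + (5.200 − 1)/38.64 + (1.892 − 1)/9.462 = 1.965
NF = 10 log₁₀(1.965) = 2.93 dB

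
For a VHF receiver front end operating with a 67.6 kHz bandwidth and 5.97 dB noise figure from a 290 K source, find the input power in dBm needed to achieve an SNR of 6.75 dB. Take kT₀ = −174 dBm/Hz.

Sensitivity = −174 + 10 log₁₀(B) + NF + SNR_min
= −174 + 48.3 + 5.97 + 6.75
= −112.98 dBm → −113.0 dBm

−113.0 dBm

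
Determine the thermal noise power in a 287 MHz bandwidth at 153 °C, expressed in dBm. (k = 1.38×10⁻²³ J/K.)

T = 153 °C + 273.15 = 426.15 K
P_n = kTB = 1.38×10⁻²³ × 426.15 × 2.87×10⁸ = 1.69×10⁻¹² W
In dBm: 10 log₁₀(1.69×10⁻¹² / 10⁻³) = −87.7 dBm

−87.7 dBm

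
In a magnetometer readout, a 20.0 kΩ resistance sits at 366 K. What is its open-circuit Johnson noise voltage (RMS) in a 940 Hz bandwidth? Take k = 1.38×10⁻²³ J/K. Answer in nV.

616 nV

V_n = √(4kTRB)
4kTRB = 4 × 1.38×10⁻²³ × 366 × 2.00×10⁴ × 9.40×10² = 3.80×10⁻¹³ V²
V_n = √(3.80×10⁻¹³) = 6.16×10⁻⁷ V = 616 nV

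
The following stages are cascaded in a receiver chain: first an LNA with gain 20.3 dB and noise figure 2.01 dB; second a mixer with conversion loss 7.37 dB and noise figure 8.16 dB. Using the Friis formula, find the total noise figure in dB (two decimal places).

2.15 dB

Convert to linear (a loss of L dB is a gain of −L dB): F_i = 10^(NF_i/10), G_i = 10^(G_i,dB/10)
  Stage 1: F_1 = 10^(2.01/10) = 1.589, G_1 = 10^(20.3/10) = 107.2
  Stage 2: F_2 = 10^(8.16/10) = 6.546, G_2 = 10^(−7.37/10) = 0.1832
Friis cascade:
  F = 1.589 + (6.546 − 1)/107.2 = 1.640
NF = 10 log₁₀(1.640) = 2.15 dB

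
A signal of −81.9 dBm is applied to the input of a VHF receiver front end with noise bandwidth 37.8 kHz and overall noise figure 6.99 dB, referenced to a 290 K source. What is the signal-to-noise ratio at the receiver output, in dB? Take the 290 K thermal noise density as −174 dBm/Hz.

39.3 dB

Noise floor: N = −174 + 10 log₁₀(B) + NF
10 log₁₀(3.78×10⁴) = 45.77 dB
N = −174 + 45.77 + 6.99 = −121.24 dBm
SNR = P_sig − N = −81.9 − (−121.24) = 39.34 dB → 39.3 dB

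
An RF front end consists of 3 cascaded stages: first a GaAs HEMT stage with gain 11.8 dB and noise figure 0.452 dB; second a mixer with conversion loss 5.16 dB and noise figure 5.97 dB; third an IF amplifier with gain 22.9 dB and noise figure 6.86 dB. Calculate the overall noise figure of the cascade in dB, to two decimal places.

3.30 dB

Convert to linear (a loss of L dB is a gain of −L dB): F_i = 10^(NF_i/10), G_i = 10^(G_i,dB/10)
  Stage 1: F_1 = 10^(0.452/10) = 1.110, G_1 = 10^(11.8/10) = 15.14
  Stage 2: F_2 = 10^(5.97/10) = 3.954, G_2 = 10^(−5.16/10) = 0.3048
  Stage 3: F_3 = 10^(6.86/10) = 4.853, G_3 = 10^(22.9/10) = 195.0
Friis cascade:
  F = 1.110 + (3.954 − 1)/15.14 + (4.853 − 1)/4.613 = 2.140
NF = 10 log₁₀(2.140) = 3.30 dB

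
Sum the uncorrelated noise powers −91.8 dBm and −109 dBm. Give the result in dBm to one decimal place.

Convert to linear, add, convert back:
P₁ = 6.61×10⁻¹³ W, P₂ = 1.26×10⁻¹⁴ W
P_tot = 6.73×10⁻¹³ W → 10 log₁₀(P_tot / 10⁻³) = −91.7 dBm

−91.7 dBm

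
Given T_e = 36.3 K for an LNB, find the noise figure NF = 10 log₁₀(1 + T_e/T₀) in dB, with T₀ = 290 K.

F = 1 + T_e/T₀ = 1 + 36.3/290 = 1.12517
NF = 10 log₁₀(1.12517) = 0.512 dB

0.512 dB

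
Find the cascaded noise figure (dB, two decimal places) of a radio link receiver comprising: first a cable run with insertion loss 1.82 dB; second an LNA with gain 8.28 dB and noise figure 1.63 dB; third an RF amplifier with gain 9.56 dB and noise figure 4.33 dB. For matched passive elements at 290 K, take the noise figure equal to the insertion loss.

Convert to linear (a loss of L dB is a gain of −L dB): F_i = 10^(NF_i/10), G_i = 10^(G_i,dB/10)
  Stage 1: F_1 = 10^(1.82/10) = 1.521, G_1 = 10^(−1.82/10) = 0.6577
  Stage 2: F_2 = 10^(1.63/10) = 1.455, G_2 = 10^(8.28/10) = 6.730
  Stage 3: F_3 = 10^(4.33/10) = 2.710, G_3 = 10^(9.56/10) = 9.036
Friis cascade:
  F = 1.521 + (1.455 − 1)/0.6577 + (2.710 − 1)/4.426 = 2.600
NF = 10 log₁₀(2.600) = 4.15 dB

4.15 dB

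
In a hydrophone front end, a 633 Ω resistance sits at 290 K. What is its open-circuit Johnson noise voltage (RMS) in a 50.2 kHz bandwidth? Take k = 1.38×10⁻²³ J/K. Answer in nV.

V_n = √(4kTRB)
4kTRB = 4 × 1.38×10⁻²³ × 290 × 6.33×10² × 5.02×10⁴ = 5.09×10⁻¹³ V²
V_n = √(5.09×10⁻¹³) = 7.13×10⁻⁷ V = 713 nV

713 nV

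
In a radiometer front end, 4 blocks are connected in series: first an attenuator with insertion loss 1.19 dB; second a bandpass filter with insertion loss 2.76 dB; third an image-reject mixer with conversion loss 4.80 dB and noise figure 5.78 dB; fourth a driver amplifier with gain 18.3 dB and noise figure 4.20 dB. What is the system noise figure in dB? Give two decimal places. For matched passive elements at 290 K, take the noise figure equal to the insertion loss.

13.35 dB

Convert to linear (a loss of L dB is a gain of −L dB): F_i = 10^(NF_i/10), G_i = 10^(G_i,dB/10)
  Stage 1: F_1 = 10^(1.19/10) = 1.315, G_1 = 10^(−1.19/10) = 0.7603
  Stage 2: F_2 = 10^(2.76/10) = 1.888, G_2 = 10^(−2.76/10) = 0.5297
  Stage 3: F_3 = 10^(5.78/10) = 3.784, G_3 = 10^(−4.80/10) = 0.3311
  Stage 4: F_4 = 10^(4.20/10) = 2.630, G_4 = 10^(18.3/10) = 67.61
Friis cascade:
  F = 1.315 + (1.888 − 1)/0.7603 + (3.784 − 1)/0.4027 + (2.630 − 1)/0.1334 = 21.62
NF = 10 log₁₀(21.62) = 13.35 dB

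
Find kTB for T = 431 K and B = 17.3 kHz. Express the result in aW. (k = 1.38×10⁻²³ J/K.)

P_n = kTB = 1.38×10⁻²³ × 431 × 1.73×10⁴ = 1.03×10⁻¹⁶ W = 103 aW

103 aW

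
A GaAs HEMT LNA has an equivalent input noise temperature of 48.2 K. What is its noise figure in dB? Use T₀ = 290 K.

F = 1 + T_e/T₀ = 1 + 48.2/290 = 1.16621
NF = 10 log₁₀(1.16621) = 0.668 dB

0.668 dB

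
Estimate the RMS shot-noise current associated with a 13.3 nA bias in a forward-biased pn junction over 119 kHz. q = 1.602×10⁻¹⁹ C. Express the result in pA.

I_n = √(2qI·B)
2qI·B = 2 × 1.602×10⁻¹⁹ × 1.33×10⁻⁸ × 1.19×10⁵ = 5.07×10⁻²² A²
I_n = √(5.07×10⁻²²) = 2.25×10⁻¹¹ A = 22.5 pA

22.5 pA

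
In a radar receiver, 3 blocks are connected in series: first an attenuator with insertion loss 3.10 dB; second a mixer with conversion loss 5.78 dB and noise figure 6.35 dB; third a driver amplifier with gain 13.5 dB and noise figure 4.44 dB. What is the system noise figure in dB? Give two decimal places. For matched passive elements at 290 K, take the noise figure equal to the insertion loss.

13.53 dB

Convert to linear (a loss of L dB is a gain of −L dB): F_i = 10^(NF_i/10), G_i = 10^(G_i,dB/10)
  Stage 1: F_1 = 10^(3.10/10) = 2.042, G_1 = 10^(−3.10/10) = 0.4898
  Stage 2: F_2 = 10^(6.35/10) = 4.315, G_2 = 10^(−5.78/10) = 0.2642
  Stage 3: F_3 = 10^(4.44/10) = 2.780, G_3 = 10^(13.5/10) = 22.39
Friis cascade:
  F = 2.042 + (4.315 − 1)/0.4898 + (2.780 − 1)/0.1294 = 22.56
NF = 10 log₁₀(22.56) = 13.53 dB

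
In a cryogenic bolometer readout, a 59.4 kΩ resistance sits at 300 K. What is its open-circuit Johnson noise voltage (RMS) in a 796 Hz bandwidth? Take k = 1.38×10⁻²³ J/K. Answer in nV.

885 nV

V_n = √(4kTRB)
4kTRB = 4 × 1.38×10⁻²³ × 300 × 5.94×10⁴ × 7.96×10² = 7.83×10⁻¹³ V²
V_n = √(7.83×10⁻¹³) = 8.85×10⁻⁷ V = 885 nV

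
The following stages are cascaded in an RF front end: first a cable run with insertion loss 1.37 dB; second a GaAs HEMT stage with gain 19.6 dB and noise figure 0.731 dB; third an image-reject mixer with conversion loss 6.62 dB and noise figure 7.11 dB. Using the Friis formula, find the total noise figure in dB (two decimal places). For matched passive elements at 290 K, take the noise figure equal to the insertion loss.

Convert to linear (a loss of L dB is a gain of −L dB): F_i = 10^(NF_i/10), G_i = 10^(G_i,dB/10)
  Stage 1: F_1 = 10^(1.37/10) = 1.371, G_1 = 10^(−1.37/10) = 0.7295
  Stage 2: F_2 = 10^(0.731/10) = 1.183, G_2 = 10^(19.6/10) = 91.20
  Stage 3: F_3 = 10^(7.11/10) = 5.140, G_3 = 10^(−6.62/10) = 0.2178
Friis cascade:
  F = 1.371 + (1.183 − 1)/0.7295 + (5.140 − 1)/66.53 = 1.684
NF = 10 log₁₀(1.684) = 2.26 dB

2.26 dB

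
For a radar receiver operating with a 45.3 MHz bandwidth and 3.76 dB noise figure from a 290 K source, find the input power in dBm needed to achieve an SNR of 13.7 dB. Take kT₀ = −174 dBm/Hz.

Sensitivity = −174 + 10 log₁₀(B) + NF + SNR_min
= −174 + 76.56 + 3.76 + 13.7
= −79.98 dBm → −80.0 dBm

−80.0 dBm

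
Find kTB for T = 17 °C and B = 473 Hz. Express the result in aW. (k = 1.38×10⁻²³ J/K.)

1.89 aW

T = 17 °C + 273.15 = 290.15 K
P_n = kTB = 1.38×10⁻²³ × 290.15 × 4.73×10² = 1.89×10⁻¹⁸ W = 1.89 aW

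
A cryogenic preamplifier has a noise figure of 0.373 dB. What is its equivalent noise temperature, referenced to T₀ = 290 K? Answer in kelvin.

F = 10^(0.373/10) = 1.08968
T_e = (F − 1)·T₀ = (1.08968 − 1) × 290 = 26.0 K

26.0 K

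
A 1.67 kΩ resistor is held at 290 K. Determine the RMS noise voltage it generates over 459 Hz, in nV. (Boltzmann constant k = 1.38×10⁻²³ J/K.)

111 nV

V_n = √(4kTRB)
4kTRB = 4 × 1.38×10⁻²³ × 290 × 1.67×10³ × 4.59×10² = 1.23×10⁻¹⁴ V²
V_n = √(1.23×10⁻¹⁴) = 1.11×10⁻⁷ V = 111 nV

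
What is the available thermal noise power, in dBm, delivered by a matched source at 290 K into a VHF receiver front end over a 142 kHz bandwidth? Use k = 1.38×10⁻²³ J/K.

P_n = kTB = 1.38×10⁻²³ × 290 × 1.42×10⁵ = 5.68×10⁻¹⁶ W
In dBm: 10 log₁₀(5.68×10⁻¹⁶ / 10⁻³) = −122.5 dBm

−122.5 dBm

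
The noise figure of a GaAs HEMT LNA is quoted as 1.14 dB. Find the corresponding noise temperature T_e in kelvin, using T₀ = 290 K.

87.0 K

F = 10^(1.14/10) = 1.30017
T_e = (F − 1)·T₀ = (1.30017 − 1) × 290 = 87.0 K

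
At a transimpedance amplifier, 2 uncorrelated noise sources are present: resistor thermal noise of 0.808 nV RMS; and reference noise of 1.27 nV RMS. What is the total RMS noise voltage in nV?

Uncorrelated sources add in power (mean-square): V_tot = √(ΣV_i²)
V_tot = √[(8.08×10⁻¹⁰)² + (1.27×10⁻⁹)²] = 1.51×10⁻⁹ V = 1.51 nV

1.51 nV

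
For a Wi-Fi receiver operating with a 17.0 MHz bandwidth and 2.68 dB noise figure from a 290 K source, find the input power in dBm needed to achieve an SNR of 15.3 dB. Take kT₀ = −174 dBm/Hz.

−83.7 dBm

Sensitivity = −174 + 10 log₁₀(B) + NF + SNR_min
= −174 + 72.3 + 2.68 + 15.3
= −83.72 dBm → −83.7 dBm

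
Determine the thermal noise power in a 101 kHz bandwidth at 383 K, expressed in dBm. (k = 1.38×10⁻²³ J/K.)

P_n = kTB = 1.38×10⁻²³ × 383 × 1.01×10⁵ = 5.34×10⁻¹⁶ W
In dBm: 10 log₁₀(5.34×10⁻¹⁶ / 10⁻³) = −122.7 dBm

−122.7 dBm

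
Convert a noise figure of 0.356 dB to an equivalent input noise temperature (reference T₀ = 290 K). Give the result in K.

24.8 K

F = 10^(0.356/10) = 1.08543
T_e = (F − 1)·T₀ = (1.08543 − 1) × 290 = 24.8 K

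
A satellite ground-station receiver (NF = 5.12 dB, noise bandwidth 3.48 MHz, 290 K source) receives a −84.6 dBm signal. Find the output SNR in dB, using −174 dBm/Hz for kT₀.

18.9 dB

Noise floor: N = −174 + 10 log₁₀(B) + NF
10 log₁₀(3.48×10⁶) = 65.42 dB
N = −174 + 65.42 + 5.12 = −103.46 dBm
SNR = P_sig − N = −84.6 − (−103.46) = 18.86 dB → 18.9 dB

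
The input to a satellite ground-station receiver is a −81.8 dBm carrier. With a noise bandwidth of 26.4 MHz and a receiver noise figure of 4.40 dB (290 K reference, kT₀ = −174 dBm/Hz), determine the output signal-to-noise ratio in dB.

13.6 dB

Noise floor: N = −174 + 10 log₁₀(B) + NF
10 log₁₀(2.64×10⁷) = 74.22 dB
N = −174 + 74.22 + 4.40 = −95.38 dBm
SNR = P_sig − N = −81.8 − (−95.38) = 13.58 dB → 13.6 dB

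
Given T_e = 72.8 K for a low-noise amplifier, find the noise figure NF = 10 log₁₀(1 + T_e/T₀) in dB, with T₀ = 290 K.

0.973 dB

F = 1 + T_e/T₀ = 1 + 72.8/290 = 1.25103
NF = 10 log₁₀(1.25103) = 0.973 dB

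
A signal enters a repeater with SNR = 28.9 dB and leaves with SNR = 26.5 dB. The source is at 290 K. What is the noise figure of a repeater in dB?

2.4 dB

NF (dB) = SNR_in(dB) − SNR_out(dB) when the source is at T₀
NF = 28.9 − 26.5 = 2.4 dB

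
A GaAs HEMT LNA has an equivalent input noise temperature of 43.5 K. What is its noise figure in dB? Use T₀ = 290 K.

F = 1 + T_e/T₀ = 1 + 43.5/290 = 1.15
NF = 10 log₁₀(1.15) = 0.607 dB

0.607 dB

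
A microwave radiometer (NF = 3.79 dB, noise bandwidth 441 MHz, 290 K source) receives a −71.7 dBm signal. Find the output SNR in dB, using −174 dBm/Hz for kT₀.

12.1 dB

Noise floor: N = −174 + 10 log₁₀(B) + NF
10 log₁₀(4.41×10⁸) = 86.44 dB
N = −174 + 86.44 + 3.79 = −83.77 dBm
SNR = P_sig − N = −71.7 − (−83.77) = 12.07 dB → 12.1 dB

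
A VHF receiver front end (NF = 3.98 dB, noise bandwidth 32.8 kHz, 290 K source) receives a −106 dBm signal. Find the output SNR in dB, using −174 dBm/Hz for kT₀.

18.9 dB

Noise floor: N = −174 + 10 log₁₀(B) + NF
10 log₁₀(3.28×10⁴) = 45.16 dB
N = −174 + 45.16 + 3.98 = −124.86 dBm
SNR = P_sig − N = −106 − (−124.86) = 18.86 dB → 18.9 dB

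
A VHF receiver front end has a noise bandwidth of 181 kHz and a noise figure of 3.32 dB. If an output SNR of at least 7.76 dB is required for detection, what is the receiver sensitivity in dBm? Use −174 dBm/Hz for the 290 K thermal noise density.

Sensitivity = −174 + 10 log₁₀(B) + NF + SNR_min
= −174 + 52.58 + 3.32 + 7.76
= −110.34 dBm → −110.3 dBm

−110.3 dBm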